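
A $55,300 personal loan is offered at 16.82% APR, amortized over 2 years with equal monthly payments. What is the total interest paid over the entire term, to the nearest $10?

Monthly rate = 16.82%/12 = 0.0140167; payment = 55,300 × 0.0140167 / (1 − (1+0.0140167)^−24) = $2,729.38.
Total paid = 24 × $2,729.38 = $65,505.12; interest = $65,505.12 − $55,300 = $10,205.12.

$10,210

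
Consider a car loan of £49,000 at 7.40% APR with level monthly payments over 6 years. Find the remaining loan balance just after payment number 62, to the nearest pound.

£8,169

With monthly rate i = 7.4%/12 = 0.0061667, the balance after k of n payments is P · [(1+i)^n − (1+i)^k] / [(1+i)^n − 1].
(1+0.0061667)^72 = 1.55680649 and (1+0.0061667)^62 = 1.46398079, so the balance is 49,000 × (1.55680649 − 1.46398079) / (1.55680649 − 1) = £8,168.83.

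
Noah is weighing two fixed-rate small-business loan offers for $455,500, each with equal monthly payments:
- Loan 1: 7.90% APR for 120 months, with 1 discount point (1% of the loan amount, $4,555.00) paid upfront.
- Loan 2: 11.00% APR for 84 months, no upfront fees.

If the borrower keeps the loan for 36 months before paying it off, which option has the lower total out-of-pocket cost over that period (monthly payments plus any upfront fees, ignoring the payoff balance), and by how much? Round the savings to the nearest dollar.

Loan 1 by $78,131

Loan 1: monthly rate = 7.9%/12 = 0.0065833; payment = 455,500 × 0.0065833 / (1 − (1+0.0065833)^−120) = $5,502.43.
Loan 2: at 11.00% the monthly rate is 0.0091667, so the payment is 455,500 × 0.0091667 / (1 − 1.0091667^−84) = $7,799.27.
Over 36 months: Loan 1 costs 36 × $5,502.43 + $4,555.00 = $202,642.48; Loan 2 costs 36 × $7,799.27 = $280,773.72.
Loan 1 is cheaper by $280,773.72 − $202,642.48 = $78,131.24.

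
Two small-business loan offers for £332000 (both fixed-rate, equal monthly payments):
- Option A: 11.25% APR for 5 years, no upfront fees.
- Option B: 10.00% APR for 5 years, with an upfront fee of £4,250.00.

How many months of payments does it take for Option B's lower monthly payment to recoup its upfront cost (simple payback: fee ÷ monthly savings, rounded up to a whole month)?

21 months

Option A: monthly rate = 11.25%/12 = 0.0093750; payment = 332,000 × 0.0093750 / (1 − (1+0.0093750)^−60) = £7,259.95.
Option B: at 10.00% the monthly rate is 0.0083333, so the payment is 332,000 × 0.0083333 / (1 − 1.0083333^−60) = £7,054.02.
Monthly savings = £7,259.95 − £7,054.02 = £205.93.
Break-even = £4,250.00 / £205.93 = 20.64 → 21 months.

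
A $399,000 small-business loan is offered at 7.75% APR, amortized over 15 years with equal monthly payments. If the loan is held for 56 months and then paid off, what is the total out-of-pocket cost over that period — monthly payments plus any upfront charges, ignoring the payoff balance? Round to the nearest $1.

$210,319

At 7.75% the monthly rate is 0.0064583, so the payment is 399,000 × 0.0064583 / (1 − 1.0064583^−180) = $3,755.69.
Total outlay = 56 × $3,755.69 = $210,318.64.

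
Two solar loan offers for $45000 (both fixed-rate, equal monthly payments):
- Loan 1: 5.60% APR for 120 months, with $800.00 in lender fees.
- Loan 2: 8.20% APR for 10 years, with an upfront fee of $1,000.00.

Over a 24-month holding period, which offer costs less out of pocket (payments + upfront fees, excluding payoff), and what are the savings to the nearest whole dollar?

Loan 1 by $1,643

Loan 1: at 5.60% the monthly rate is 0.0046667, so the payment is 45,000 × 0.0046667 / (1 − 1.0046667^−120) = $490.60.
Loan 2: monthly rate = 8.2%/12 = 0.0068333; payment = 45,000 × 0.0068333 / (1 − (1+0.0068333)^−120) = $550.74.
Over 24 months: Loan 1 costs 24 × $490.60 + $800.00 = $12,574.40; Loan 2 costs 24 × $550.74 + $1,000.00 = $14,217.76.
Loan 1 is cheaper by $14,217.76 − $12,574.40 = $1,643.36.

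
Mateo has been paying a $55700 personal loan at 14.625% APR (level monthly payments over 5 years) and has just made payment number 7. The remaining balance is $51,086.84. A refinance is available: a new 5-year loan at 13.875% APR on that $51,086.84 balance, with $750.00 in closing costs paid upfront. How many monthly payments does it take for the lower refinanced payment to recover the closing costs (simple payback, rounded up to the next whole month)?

6 months

Current payment = 55,700 × 14.625%/12 / (1 − (1+0.0121875)^−60) = $1,314.16.
Refinanced payment = 51,086.84 × 0.0115625 / (1 − (1+0.0115625)^−60) = $1,185.39.
Monthly savings = $1,314.16 − $1,185.39 = $128.77.
Break-even = $750.00 / $128.77 = 5.82 → 6 months.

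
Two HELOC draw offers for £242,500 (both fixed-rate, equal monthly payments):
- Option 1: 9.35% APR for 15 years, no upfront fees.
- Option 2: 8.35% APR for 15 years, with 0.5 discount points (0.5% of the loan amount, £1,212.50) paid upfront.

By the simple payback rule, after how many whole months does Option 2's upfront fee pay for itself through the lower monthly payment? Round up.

Option 1: monthly rate = 9.35%/12 = 0.0077917; payment = 242,500 × 0.0077917 / (1 − (1+0.0077917)^−180) = £2,510.34.
Option 2: monthly rate = 8.35%/12 = 0.0069583; payment = 242,500 × 0.0069583 / (1 − (1+0.0069583)^−180) = £2,366.72.
Monthly savings = £2,510.34 − £2,366.72 = £143.62.
Break-even = £1,212.50 / £143.62 = 8.44 → 9 months.

9 months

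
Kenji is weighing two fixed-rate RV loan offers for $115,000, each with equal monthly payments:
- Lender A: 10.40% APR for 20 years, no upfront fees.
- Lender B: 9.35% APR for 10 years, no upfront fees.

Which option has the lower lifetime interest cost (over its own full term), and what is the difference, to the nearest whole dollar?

Lender A: monthly rate = 10.4%/12 = 0.0086667; payment = 115,000 × 0.0086667 / (1 − (1+0.0086667)^−240) = $1,140.42.
Total interest on Lender A = 240 × $1,140.42 − $115,000 = $158,700.80.
Lender B: monthly rate = 9.35%/12 = 0.0077917; payment = 115,000 × 0.0077917 / (1 − (1+0.0077917)^−120) = $1,478.64.
Total interest on Lender B = 120 × $1,478.64 − $115,000 = $62,436.80.
Lender B is lower by $96,264.00.

Lender B by $96,264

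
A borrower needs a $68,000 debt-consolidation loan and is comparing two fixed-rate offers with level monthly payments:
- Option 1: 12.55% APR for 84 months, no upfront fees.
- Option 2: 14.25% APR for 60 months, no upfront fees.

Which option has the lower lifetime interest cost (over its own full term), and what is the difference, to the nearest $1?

Option 1: monthly rate = 12.55%/12 = 0.0104583; payment = 68,000 × 0.0104583 / (1 − (1+0.0104583)^−84) = $1,220.48.
Total interest on Option 1 = 84 × $1,220.48 − $68,000 = $34,520.32.
Option 2: monthly rate = 14.25%/12 = 0.0118750; payment = 68,000 × 0.0118750 / (1 − (1+0.0118750)^−60) = $1,591.07.
Total interest on Option 2 = 60 × $1,591.07 − $68,000 = $27,464.20.
Option 2 is lower by $7,056.12.

Option 2 by $7,056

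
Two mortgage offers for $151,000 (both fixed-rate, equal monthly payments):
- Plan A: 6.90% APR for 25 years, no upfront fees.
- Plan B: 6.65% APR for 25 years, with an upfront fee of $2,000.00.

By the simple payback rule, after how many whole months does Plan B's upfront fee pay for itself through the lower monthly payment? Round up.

84 months

Plan A: monthly rate = 6.9%/12 = 0.0057500; payment = 151,000 × 0.0057500 / (1 − (1+0.0057500)^−300) = $1,057.62.
Plan B: at 6.65% the monthly rate is 0.0055417, so the payment is 151,000 × 0.0055417 / (1 − 1.0055417^−300) = $1,033.76.
Monthly savings = $1,057.62 − $1,033.76 = $23.86.
Break-even = $2,000.00 / $23.86 = 83.82 → 84 months.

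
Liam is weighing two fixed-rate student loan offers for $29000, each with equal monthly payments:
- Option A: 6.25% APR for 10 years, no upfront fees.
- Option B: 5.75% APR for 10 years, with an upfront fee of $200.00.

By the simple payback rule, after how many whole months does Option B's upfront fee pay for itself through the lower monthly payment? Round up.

28 months

Option A: monthly rate = 6.25%/12 = 0.0052083; payment = 29,000 × 0.0052083 / (1 − (1+0.0052083)^−120) = $325.61.
Option B: at 5.75% the monthly rate is 0.0047917, so the payment is 29,000 × 0.0047917 / (1 − 1.0047917^−120) = $318.33.
Monthly savings = $325.61 − $318.33 = $7.28.
Break-even = $200.00 / $7.28 = 27.47 → 28 months.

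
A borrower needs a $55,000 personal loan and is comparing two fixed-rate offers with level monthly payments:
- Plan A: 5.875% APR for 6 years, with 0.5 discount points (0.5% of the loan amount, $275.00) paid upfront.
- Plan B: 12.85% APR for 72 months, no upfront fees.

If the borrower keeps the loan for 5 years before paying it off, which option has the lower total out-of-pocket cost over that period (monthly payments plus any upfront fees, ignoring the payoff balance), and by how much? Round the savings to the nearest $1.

Plan A by $11,213

Plan A: at 5.875% the monthly rate is 0.0048958, so the payment is 55,000 × 0.0048958 / (1 − 1.0048958^−72) = $908.27.
Plan B: monthly rate = 12.85%/12 = 0.0107083; payment = 55,000 × 0.0107083 / (1 − (1+0.0107083)^−72) = $1,099.73.
Over 60 months: Plan A costs 60 × $908.27 + $275.00 = $54,771.20; Plan B costs 60 × $1,099.73 = $65,983.80.
Plan A is cheaper by $65,983.80 − $54,771.20 = $11,212.60.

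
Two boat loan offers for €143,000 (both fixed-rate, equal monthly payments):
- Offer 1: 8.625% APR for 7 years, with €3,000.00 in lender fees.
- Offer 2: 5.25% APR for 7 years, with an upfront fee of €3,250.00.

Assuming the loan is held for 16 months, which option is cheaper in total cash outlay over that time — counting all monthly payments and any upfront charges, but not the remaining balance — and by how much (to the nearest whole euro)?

Offer 1: monthly rate = 8.625%/12 = 0.0071875; payment = 143,000 × 0.0071875 / (1 − (1+0.0071875)^−84) = €2,273.62.
Offer 2: at 5.25% the monthly rate is 0.0043750, so the payment is 143,000 × 0.0043750 / (1 − 1.0043750^−84) = €2,037.99.
Over 16 months: Offer 1 costs 16 × €2,273.62 + €3,000.00 = €39,377.92; Offer 2 costs 16 × €2,037.99 + €3,250.00 = €35,857.84.
Offer 2 is cheaper by €39,377.92 − €35,857.84 = €3,520.08.

Offer 2 by €3,520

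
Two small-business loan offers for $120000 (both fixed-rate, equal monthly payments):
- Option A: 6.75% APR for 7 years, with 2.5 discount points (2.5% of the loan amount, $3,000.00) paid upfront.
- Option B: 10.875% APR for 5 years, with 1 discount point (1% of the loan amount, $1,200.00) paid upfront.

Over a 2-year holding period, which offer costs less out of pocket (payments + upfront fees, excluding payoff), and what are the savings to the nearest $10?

Option A by $17,520

Option A: monthly rate = 6.75%/12 = 0.0056250; payment = 120,000 × 0.0056250 / (1 − (1+0.0056250)^−84) = $1,796.49.
Option B: monthly rate = 10.875%/12 = 0.0090625; payment = 120,000 × 0.0090625 / (1 − (1+0.0090625)^−60) = $2,601.62.
Over 24 months: Option A costs 24 × $1,796.49 + $3,000.00 = $46,115.76; Option B costs 24 × $2,601.62 + $1,200.00 = $63,638.88.
Option A is cheaper by $63,638.88 − $46,115.76 = $17,523.12.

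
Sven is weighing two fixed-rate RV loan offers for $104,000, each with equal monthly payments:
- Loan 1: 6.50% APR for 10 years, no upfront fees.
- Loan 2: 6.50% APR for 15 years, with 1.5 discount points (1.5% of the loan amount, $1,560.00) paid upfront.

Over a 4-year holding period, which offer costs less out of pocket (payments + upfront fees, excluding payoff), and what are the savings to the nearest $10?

Loan 2 by $11,640

Loan 1: monthly rate = 6.5%/12 = 0.0054167; payment = 104,000 × 0.0054167 / (1 − (1+0.0054167)^−120) = $1,180.90.
Loan 2: at 6.50% the monthly rate is 0.0054167, so the payment is 104,000 × 0.0054167 / (1 − 1.0054167^−180) = $905.95.
Over 48 months: Loan 1 costs 48 × $1,180.90 = $56,683.20; Loan 2 costs 48 × $905.95 + $1,560.00 = $45,045.60.
Loan 2 is cheaper by $56,683.20 − $45,045.60 = $11,637.60.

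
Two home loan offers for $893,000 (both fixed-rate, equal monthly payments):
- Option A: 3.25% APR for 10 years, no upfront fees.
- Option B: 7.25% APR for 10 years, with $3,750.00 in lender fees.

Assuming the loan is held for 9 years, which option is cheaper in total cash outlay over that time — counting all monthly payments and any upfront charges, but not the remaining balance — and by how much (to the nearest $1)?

Option A by $193,571

Option A: monthly rate = 3.25%/12 = 0.0027083; payment = 893,000 × 0.0027083 / (1 − (1+0.0027083)^−120) = $8,726.31.
Option B: monthly rate = 7.25%/12 = 0.0060417; payment = 893,000 × 0.0060417 / (1 − (1+0.0060417)^−120) = $10,483.91.
Over 108 months: Option A costs 108 × $8,726.31 = $942,441.48; Option B costs 108 × $10,483.91 + $3,750.00 = $1,136,012.28.
Option A is cheaper by $1,136,012.28 − $942,441.48 = $193,570.80.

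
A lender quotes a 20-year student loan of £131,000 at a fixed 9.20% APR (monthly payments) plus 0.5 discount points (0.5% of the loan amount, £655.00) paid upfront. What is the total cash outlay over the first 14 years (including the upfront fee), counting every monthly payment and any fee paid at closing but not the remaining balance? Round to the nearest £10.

At 9.20% the monthly rate is 0.0076667, so the payment is 131,000 × 0.0076667 / (1 − 1.0076667^−240) = £1,195.54.
Total outlay = 168 × £1,195.54 + £655.00 = £201,505.72.

£201,510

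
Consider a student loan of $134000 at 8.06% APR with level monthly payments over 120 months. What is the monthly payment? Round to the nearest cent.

$1,630.04

Monthly rate = 8.06%/12 = 0.0067167; payment = 134,000 × 0.0067167 / (1 − (1+0.0067167)^−120) = $1,630.04.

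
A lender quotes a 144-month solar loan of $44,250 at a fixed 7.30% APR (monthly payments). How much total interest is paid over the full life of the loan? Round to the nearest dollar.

At 7.30% the monthly rate is 0.0060833, so the payment is 44,250 × 0.0060833 / (1 − 1.0060833^−144) = $462.17.
Total paid = 144 × $462.17 = $66,552.48; interest = $66,552.48 − $44,250 = $22,302.48.

$22,302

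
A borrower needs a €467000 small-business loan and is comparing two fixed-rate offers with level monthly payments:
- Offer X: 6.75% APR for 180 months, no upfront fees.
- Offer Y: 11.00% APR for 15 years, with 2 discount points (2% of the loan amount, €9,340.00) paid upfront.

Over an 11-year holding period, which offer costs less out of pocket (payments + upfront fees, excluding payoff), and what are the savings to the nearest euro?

Offer X by €164,490

Offer X: at 6.75% the monthly rate is 0.0056250, so the payment is 467,000 × 0.0056250 / (1 − 1.0056250^−180) = €4,132.53.
Offer Y: at 11.00% the monthly rate is 0.0091667, so the payment is 467,000 × 0.0091667 / (1 − 1.0091667^−180) = €5,307.91.
Over 132 months: Offer X costs 132 × €4,132.53 = €545,493.96; Offer Y costs 132 × €5,307.91 + €9,340.00 = €709,984.12.
Offer X is cheaper by €709,984.12 − €545,493.96 = €164,490.16.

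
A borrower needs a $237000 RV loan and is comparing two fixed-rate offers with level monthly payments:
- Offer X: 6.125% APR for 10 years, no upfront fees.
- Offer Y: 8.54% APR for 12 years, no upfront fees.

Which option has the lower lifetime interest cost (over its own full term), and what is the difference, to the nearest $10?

Offer X: at 6.125% the monthly rate is 0.0051042, so the payment is 237,000 × 0.0051042 / (1 − 1.0051042^−120) = $2,646.09.
Total interest on Offer X = 120 × $2,646.09 − $237,000 = $80,530.80.
Offer Y: monthly rate = 8.54%/12 = 0.0071167; payment = 237,000 × 0.0071167 / (1 − (1+0.0071167)^−144) = $2,636.10.
Total interest on Offer Y = 144 × $2,636.10 − $237,000 = $142,598.40.
Offer X is lower by $62,067.60.

Offer X by $62,070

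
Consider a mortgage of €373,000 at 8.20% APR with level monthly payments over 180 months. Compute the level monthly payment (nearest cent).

€3,607.78

Monthly rate = 8.2%/12 = 0.0068333; payment = 373,000 × 0.0068333 / (1 − (1+0.0068333)^−180) = €3,607.78.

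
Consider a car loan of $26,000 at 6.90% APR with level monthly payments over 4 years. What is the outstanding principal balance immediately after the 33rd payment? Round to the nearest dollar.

$8,906

With monthly rate i = 6.9%/12 = 0.0057500, the balance after k of n payments is P · [(1+i)^n − (1+i)^k] / [(1+i)^n − 1].
(1+0.0057500)^48 = 1.31680655 and (1+0.0057500)^33 = 1.20829050, so the balance is 26,000 × (1.31680655 − 1.20829050) / (1.31680655 − 1) = $8,905.81.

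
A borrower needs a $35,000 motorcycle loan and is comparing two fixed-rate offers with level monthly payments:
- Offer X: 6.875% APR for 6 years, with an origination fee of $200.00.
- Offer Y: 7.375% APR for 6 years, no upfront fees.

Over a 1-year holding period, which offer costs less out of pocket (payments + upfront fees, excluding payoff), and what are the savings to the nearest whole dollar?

Offer X: monthly rate = 6.875%/12 = 0.0057292; payment = 35,000 × 0.0057292 / (1 − (1+0.0057292)^−72) = $594.62.
Offer Y: at 7.375% the monthly rate is 0.0061458, so the payment is 35,000 × 0.0061458 / (1 − 1.0061458^−72) = $603.04.
Over 12 months: Offer X costs 12 × $594.62 + $200.00 = $7,335.44; Offer Y costs 12 × $603.04 = $7,236.48.
Offer Y is cheaper by $7,335.44 − $7,236.48 = $98.96.

Offer Y by $99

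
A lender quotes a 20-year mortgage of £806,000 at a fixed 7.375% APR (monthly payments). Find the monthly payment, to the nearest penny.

At 7.375% the monthly rate is 0.0061458, so the payment is 806,000 × 0.0061458 / (1 − 1.0061458^−240) = £6,431.62.

£6,431.62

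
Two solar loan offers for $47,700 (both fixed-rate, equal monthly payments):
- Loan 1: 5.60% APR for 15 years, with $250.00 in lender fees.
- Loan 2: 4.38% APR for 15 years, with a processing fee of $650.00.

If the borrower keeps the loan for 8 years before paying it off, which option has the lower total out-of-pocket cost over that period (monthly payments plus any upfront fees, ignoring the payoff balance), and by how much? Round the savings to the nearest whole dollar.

Loan 2 by $2,509

Loan 1: monthly rate = 5.6%/12 = 0.0046667; payment = 47,700 × 0.0046667 / (1 − (1+0.0046667)^−180) = $392.28.
Loan 2: at 4.38% the monthly rate is 0.0036500, so the payment is 47,700 × 0.0036500 / (1 − 1.0036500^−180) = $361.98.
Over 96 months: Loan 1 costs 96 × $392.28 + $250.00 = $37,908.88; Loan 2 costs 96 × $361.98 + $650.00 = $35,400.08.
Loan 2 is cheaper by $37,908.88 − $35,400.08 = $2,508.80.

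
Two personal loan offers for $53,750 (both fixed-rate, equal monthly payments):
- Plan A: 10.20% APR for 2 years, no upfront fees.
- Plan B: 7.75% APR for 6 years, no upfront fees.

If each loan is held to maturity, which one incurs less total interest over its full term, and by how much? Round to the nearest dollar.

Plan A: at 10.20% the monthly rate is 0.0085000, so the payment is 53,750 × 0.0085000 / (1 − 1.0085000^−24) = $2,485.25.
Total interest on Plan A = 24 × $2,485.25 − $53,750 = $5,896.00.
Plan B: at 7.75% the monthly rate is 0.0064583, so the payment is 53,750 × 0.0064583 / (1 − 1.0064583^−72) = $935.86.
Total interest on Plan B = 72 × $935.86 − $53,750 = $13,631.92.
Plan A is lower by $7,735.92.

Plan A by $7,736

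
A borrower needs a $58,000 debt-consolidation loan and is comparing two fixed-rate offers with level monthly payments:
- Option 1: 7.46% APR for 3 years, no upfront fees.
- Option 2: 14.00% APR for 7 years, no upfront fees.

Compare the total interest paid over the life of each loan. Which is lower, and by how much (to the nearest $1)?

Option 1: monthly rate = 7.46%/12 = 0.0062167; payment = 58,000 × 0.0062167 / (1 − (1+0.0062167)^−36) = $1,803.10.
Total interest on Option 1 = 36 × $1,803.10 − $58,000 = $6,911.60.
Option 2: monthly rate = 14%/12 = 0.0116667; payment = 58,000 × 0.0116667 / (1 − (1+0.0116667)^−84) = $1,086.92.
Total interest on Option 2 = 84 × $1,086.92 − $58,000 = $33,301.28.
Option 1 is lower by $26,389.68.

Option 1 by $26,390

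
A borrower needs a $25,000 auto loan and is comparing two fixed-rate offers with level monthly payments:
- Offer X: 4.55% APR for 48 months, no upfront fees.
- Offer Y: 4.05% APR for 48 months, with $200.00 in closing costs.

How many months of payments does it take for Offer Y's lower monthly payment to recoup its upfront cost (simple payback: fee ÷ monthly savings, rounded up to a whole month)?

36 months

Offer X: monthly rate = 4.55%/12 = 0.0037917; payment = 25,000 × 0.0037917 / (1 − (1+0.0037917)^−48) = $570.65.
Offer Y: at 4.05% the monthly rate is 0.0033750, so the payment is 25,000 × 0.0033750 / (1 − 1.0033750^−48) = $565.04.
Monthly savings = $570.65 − $565.04 = $5.61.
Break-even = $200.00 / $5.61 = 35.65 → 36 months.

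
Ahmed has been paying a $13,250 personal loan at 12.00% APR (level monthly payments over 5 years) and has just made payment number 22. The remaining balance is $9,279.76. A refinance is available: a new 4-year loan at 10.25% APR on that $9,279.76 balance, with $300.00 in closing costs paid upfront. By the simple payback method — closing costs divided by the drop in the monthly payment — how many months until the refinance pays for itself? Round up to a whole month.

Current payment = 13,250 × 12%/12 / (1 − (1+0.0100000)^−60) = $294.74.
Refinanced payment = 9,279.76 × 0.0085417 / (1 − (1+0.0085417)^−48) = $236.47.
Monthly savings = $294.74 − $236.47 = $58.27.
Break-even = $300.00 / $58.27 = 5.15 → 6 months.

6 months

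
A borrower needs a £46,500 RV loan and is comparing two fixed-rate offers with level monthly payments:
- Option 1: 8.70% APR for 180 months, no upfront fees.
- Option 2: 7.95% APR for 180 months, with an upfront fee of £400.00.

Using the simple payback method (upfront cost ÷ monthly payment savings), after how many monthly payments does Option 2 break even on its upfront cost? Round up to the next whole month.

20 months

Option 1: monthly rate = 8.7%/12 = 0.0072500; payment = 46,500 × 0.0072500 / (1 − (1+0.0072500)^−180) = £463.37.
Option 2: monthly rate = 7.95%/12 = 0.0066250; payment = 46,500 × 0.0066250 / (1 − (1+0.0066250)^−180) = £443.04.
Monthly savings = £463.37 − £443.04 = £20.33.
Break-even = £400.00 / £20.33 = 19.68 → 20 months.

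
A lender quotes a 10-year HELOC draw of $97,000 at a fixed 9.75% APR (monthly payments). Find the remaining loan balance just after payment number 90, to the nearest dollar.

$33,651

With monthly rate i = 9.75%/12 = 0.0081250, the balance after k of n payments is P · [(1+i)^n − (1+i)^k] / [(1+i)^n − 1].
(1+0.0081250)^120 = 2.64074319 and (1+0.0081250)^90 = 2.07154621, so the balance is 97,000 × (2.64074319 − 2.07154621) / (2.64074319 − 1) = $33,650.67.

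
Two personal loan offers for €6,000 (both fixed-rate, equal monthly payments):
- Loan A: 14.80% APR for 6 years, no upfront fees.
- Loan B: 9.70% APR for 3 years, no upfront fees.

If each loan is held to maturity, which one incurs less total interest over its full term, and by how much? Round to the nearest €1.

Loan A: at 14.80% the monthly rate is 0.0123333, so the payment is 6,000 × 0.0123333 / (1 − 1.0123333^−72) = €126.22.
Total interest on Loan A = 72 × €126.22 − €6,000 = €3,087.84.
Loan B: at 9.70% the monthly rate is 0.0080833, so the payment is 6,000 × 0.0080833 / (1 − 1.0080833^−36) = €192.76.
Total interest on Loan B = 36 × €192.76 − €6,000 = €939.36.
Loan B is lower by €2,148.48.

Loan B by €2,148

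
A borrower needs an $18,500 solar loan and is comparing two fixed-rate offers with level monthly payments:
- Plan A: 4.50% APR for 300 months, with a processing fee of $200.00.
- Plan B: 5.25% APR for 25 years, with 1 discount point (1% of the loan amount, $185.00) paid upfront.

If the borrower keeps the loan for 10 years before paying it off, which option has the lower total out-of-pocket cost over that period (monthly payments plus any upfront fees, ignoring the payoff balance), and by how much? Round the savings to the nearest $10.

Plan A by $950

Plan A: at 4.50% the monthly rate is 0.0037500, so the payment is 18,500 × 0.0037500 / (1 − 1.0037500^−300) = $102.83.
Plan B: at 5.25% the monthly rate is 0.0043750, so the payment is 18,500 × 0.0043750 / (1 − 1.0043750^−300) = $110.86.
Over 120 months: Plan A costs 120 × $102.83 + $200.00 = $12,539.60; Plan B costs 120 × $110.86 + $185.00 = $13,488.20.
Plan A is cheaper by $13,488.20 − $12,539.60 = $948.60.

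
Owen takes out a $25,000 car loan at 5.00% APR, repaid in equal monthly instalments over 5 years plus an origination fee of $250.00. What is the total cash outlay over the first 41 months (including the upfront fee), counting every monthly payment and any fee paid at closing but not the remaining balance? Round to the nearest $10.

$19,590

At 5.00% the monthly rate is 0.0041667, so the payment is 25,000 × 0.0041667 / (1 − 1.0041667^−60) = $471.78.
Total outlay = 41 × $471.78 + $250.00 = $19,592.98.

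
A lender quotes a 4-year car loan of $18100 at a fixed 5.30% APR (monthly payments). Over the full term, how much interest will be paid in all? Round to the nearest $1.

At 5.30% the monthly rate is 0.0044167, so the payment is 18,100 × 0.0044167 / (1 − 1.0044167^−48) = $419.29.
Total paid = 48 × $419.29 = $20,125.92; interest = $20,125.92 − $18,100 = $2,025.92.

$2,026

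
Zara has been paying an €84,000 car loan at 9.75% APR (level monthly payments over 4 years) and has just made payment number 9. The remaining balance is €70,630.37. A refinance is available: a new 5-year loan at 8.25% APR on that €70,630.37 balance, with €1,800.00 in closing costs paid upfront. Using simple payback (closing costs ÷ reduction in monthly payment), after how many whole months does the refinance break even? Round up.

Current payment = 84,000 × 9.75%/12 / (1 − (1+0.0081250)^−48) = €2,120.39.
Refinanced payment = 70,630.37 × 0.0068750 / (1 − (1+0.0068750)^−60) = €1,440.59.
Monthly savings = €2,120.39 − €1,440.59 = €679.80.
Break-even = €1,800.00 / €679.80 = 2.65 → 3 months.

3 months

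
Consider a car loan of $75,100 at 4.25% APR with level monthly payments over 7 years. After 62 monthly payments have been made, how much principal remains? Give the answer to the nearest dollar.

With monthly rate i = 4.25%/12 = 0.0035417, the balance after k of n payments is P · [(1+i)^n − (1+i)^k] / [(1+i)^n − 1].
(1+0.0035417)^84 = 1.34578087 and (1+0.0035417)^62 = 1.24507454, so the balance is 75,100 × (1.34578087 − 1.24507454) / (1.34578087 − 1) = $21,872.36.

$21,872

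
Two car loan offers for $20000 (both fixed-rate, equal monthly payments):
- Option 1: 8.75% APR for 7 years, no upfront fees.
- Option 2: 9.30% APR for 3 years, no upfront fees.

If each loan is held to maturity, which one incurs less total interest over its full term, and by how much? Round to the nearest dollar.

Option 2 by $3,821

Option 1: at 8.75% the monthly rate is 0.0072917, so the payment is 20,000 × 0.0072917 / (1 − 1.0072917^−84) = $319.25.
Total interest on Option 1 = 84 × $319.25 − $20,000 = $6,817.00.
Option 2: monthly rate = 9.3%/12 = 0.0077500; payment = 20,000 × 0.0077500 / (1 − (1+0.0077500)^−36) = $638.79.
Total interest on Option 2 = 36 × $638.79 − $20,000 = $2,996.44.
Option 2 is lower by $3,820.56.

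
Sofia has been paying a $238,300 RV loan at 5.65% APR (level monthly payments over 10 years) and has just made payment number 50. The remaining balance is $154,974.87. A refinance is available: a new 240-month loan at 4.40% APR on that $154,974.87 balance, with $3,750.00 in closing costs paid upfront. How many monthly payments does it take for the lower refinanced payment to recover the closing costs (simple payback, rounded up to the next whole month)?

3 months

Current payment = 238,300 × 5.65%/12 / (1 − (1+0.0047083)^−120) = $2,603.93.
Refinanced payment = 154,974.87 × 0.0036667 / (1 − (1+0.0036667)^−240) = $972.10.
Monthly savings = $2,603.93 − $972.10 = $1,631.83.
Break-even = $3,750.00 / $1,631.83 = 2.30 → 3 months.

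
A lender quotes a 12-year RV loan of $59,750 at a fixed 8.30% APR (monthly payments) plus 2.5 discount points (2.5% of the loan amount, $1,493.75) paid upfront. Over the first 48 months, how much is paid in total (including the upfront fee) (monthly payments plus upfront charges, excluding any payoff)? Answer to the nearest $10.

At 8.30% the monthly rate is 0.0069167, so the payment is 59,750 × 0.0069167 / (1 − 1.0069167^−144) = $656.63.
Total outlay = 48 × $656.63 + $1,493.75 = $33,011.99.

$33,010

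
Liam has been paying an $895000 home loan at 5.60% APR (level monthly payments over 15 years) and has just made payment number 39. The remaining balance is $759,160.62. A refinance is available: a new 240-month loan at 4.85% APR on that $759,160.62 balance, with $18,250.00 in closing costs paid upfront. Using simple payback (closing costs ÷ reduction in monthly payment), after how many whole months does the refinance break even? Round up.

8 months

Current payment = 895,000 × 5.6%/12 / (1 − (1+0.0046667)^−180) = $7,360.48.
Refinanced payment = 759,160.62 × 0.0040417 / (1 − (1+0.0040417)^−240) = $4,947.43.
Monthly savings = $7,360.48 − $4,947.43 = $2,413.05.
Break-even = $18,250.00 / $2,413.05 = 7.56 → 8 months.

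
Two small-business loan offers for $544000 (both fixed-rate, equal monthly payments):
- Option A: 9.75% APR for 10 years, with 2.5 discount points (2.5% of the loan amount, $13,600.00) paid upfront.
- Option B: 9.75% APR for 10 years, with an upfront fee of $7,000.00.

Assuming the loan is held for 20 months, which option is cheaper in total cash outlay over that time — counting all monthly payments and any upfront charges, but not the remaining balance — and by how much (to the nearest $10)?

Option A: monthly rate = 9.75%/12 = 0.0081250; payment = 544,000 × 0.0081250 / (1 − (1+0.0081250)^−120) = $7,113.90.
Option B: at 9.75% the monthly rate is 0.0081250, so the payment is 544,000 × 0.0081250 / (1 − 1.0081250^−120) = $7,113.90.
Over 20 months: Option A costs 20 × $7,113.90 + $13,600.00 = $155,878.00; Option B costs 20 × $7,113.90 + $7,000.00 = $149,278.00.
Option B is cheaper by $155,878.00 − $149,278.00 = $6,600.00.

Option B by $6,600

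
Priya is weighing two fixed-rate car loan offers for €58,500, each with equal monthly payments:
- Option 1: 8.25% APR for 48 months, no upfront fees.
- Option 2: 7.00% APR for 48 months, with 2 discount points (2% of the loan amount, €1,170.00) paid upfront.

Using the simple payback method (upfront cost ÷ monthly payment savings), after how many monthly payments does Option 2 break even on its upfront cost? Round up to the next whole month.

35 months

Option 1: at 8.25% the monthly rate is 0.0068750, so the payment is 58,500 × 0.0068750 / (1 − 1.0068750^−48) = €1,435.03.
Option 2: monthly rate = 7%/12 = 0.0058333; payment = 58,500 × 0.0058333 / (1 − (1+0.0058333)^−48) = €1,400.86.
Monthly savings = €1,435.03 − €1,400.86 = €34.17.
Break-even = €1,170.00 / €34.17 = 34.24 → 35 months.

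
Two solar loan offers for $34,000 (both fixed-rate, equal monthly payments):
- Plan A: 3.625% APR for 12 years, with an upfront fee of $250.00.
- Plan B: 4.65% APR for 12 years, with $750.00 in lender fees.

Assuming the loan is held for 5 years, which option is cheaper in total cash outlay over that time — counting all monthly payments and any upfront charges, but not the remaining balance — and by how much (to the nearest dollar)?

Plan A by $1,520

Plan A: at 3.625% the monthly rate is 0.0030208, so the payment is 34,000 × 0.0030208 / (1 − 1.0030208^−144) = $291.53.
Plan B: monthly rate = 4.65%/12 = 0.0038750; payment = 34,000 × 0.0038750 / (1 − (1+0.0038750)^−144) = $308.53.
Over 60 months: Plan A costs 60 × $291.53 + $250.00 = $17,741.80; Plan B costs 60 × $308.53 + $750.00 = $19,261.80.
Plan A is cheaper by $19,261.80 − $17,741.80 = $1,520.00.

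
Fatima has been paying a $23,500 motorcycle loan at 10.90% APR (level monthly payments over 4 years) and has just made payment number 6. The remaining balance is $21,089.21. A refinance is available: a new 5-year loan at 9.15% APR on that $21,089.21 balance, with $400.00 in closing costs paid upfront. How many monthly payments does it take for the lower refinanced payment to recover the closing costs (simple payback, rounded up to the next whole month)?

Current payment = 23,500 × 10.9%/12 / (1 − (1+0.0090833)^−48) = $606.23.
Refinanced payment = 21,089.21 × 0.0076250 / (1 − (1+0.0076250)^−60) = $439.31.
Monthly savings = $606.23 − $439.31 = $166.92.
Break-even = $400.00 / $166.92 = 2.40 → 3 months.

3 months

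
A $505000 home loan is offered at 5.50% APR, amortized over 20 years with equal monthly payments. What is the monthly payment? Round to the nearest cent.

At 5.50% the monthly rate is 0.0045833, so the payment is 505,000 × 0.0045833 / (1 − 1.0045833^−240) = $3,473.83.

$3,473.83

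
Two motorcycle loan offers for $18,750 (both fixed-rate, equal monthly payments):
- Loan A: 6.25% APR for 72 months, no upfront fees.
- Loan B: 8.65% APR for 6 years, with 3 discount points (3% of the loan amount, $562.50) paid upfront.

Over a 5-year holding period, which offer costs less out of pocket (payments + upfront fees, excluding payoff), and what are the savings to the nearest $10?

Loan A: at 6.25% the monthly rate is 0.0052083, so the payment is 18,750 × 0.0052083 / (1 − 1.0052083^−72) = $312.96.
Loan B: at 8.65% the monthly rate is 0.0072083, so the payment is 18,750 × 0.0072083 / (1 − 1.0072083^−72) = $334.73.
Over 60 months: Loan A costs 60 × $312.96 = $18,777.60; Loan B costs 60 × $334.73 + $562.50 = $20,646.30.
Loan A is cheaper by $20,646.30 − $18,777.60 = $1,868.70.

Loan A by $1,870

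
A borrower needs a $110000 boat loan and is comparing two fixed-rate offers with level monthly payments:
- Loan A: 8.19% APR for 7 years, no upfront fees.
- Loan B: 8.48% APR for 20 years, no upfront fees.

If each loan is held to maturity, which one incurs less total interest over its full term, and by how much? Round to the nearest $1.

Loan A: at 8.19% the monthly rate is 0.0068250, so the payment is 110,000 × 0.0068250 / (1 − 1.0068250^−84) = $1,724.91.
Total interest on Loan A = 84 × $1,724.91 − $110,000 = $34,892.44.
Loan B: at 8.48% the monthly rate is 0.0070667, so the payment is 110,000 × 0.0070667 / (1 − 1.0070667^−240) = $953.21.
Total interest on Loan B = 240 × $953.21 − $110,000 = $118,770.40.
Loan A is lower by $83,877.96.

Loan A by $83,878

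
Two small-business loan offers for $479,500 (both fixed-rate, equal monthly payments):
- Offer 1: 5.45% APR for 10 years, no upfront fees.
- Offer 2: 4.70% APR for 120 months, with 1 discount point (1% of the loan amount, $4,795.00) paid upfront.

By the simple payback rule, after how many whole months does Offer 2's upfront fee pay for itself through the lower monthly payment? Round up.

Offer 1: monthly rate = 5.45%/12 = 0.0045417; payment = 479,500 × 0.0045417 / (1 − (1+0.0045417)^−120) = $5,191.96.
Offer 2: at 4.70% the monthly rate is 0.0039167, so the payment is 479,500 × 0.0039167 / (1 − 1.0039167^−120) = $5,015.82.
Monthly savings = $5,191.96 − $5,015.82 = $176.14.
Break-even = $4,795.00 / $176.14 = 27.22 → 28 months.

28 months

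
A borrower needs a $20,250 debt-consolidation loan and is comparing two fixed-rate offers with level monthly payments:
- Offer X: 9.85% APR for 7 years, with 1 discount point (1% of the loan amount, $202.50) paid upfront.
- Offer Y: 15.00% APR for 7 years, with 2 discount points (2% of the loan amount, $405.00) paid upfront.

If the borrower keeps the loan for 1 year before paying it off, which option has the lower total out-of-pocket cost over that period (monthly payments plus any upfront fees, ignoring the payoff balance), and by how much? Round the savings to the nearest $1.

Offer X by $876

Offer X: at 9.85% the monthly rate is 0.0082083, so the payment is 20,250 × 0.0082083 / (1 − 1.0082083^−84) = $334.61.
Offer Y: monthly rate = 15%/12 = 0.0125000; payment = 20,250 × 0.0125000 / (1 − (1+0.0125000)^−84) = $390.76.
Over 12 months: Offer X costs 12 × $334.61 + $202.50 = $4,217.82; Offer Y costs 12 × $390.76 + $405.00 = $5,094.12.
Offer X is cheaper by $5,094.12 − $4,217.82 = $876.30.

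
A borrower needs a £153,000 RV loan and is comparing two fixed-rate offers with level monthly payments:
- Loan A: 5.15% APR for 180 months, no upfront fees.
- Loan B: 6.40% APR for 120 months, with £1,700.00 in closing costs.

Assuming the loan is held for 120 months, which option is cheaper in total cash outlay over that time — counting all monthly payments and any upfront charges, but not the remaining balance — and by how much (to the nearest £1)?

Loan A by £62,613

Loan A: at 5.15% the monthly rate is 0.0042917, so the payment is 153,000 × 0.0042917 / (1 − 1.0042917^−180) = £1,221.90.
Loan B: monthly rate = 6.4%/12 = 0.0053333; payment = 153,000 × 0.0053333 / (1 − (1+0.0053333)^−120) = £1,729.51.
Over 120 months: Loan A costs 120 × £1,221.90 = £146,628.00; Loan B costs 120 × £1,729.51 + £1,700.00 = £209,241.20.
Loan A is cheaper by £209,241.20 − £146,628.00 = £62,613.20.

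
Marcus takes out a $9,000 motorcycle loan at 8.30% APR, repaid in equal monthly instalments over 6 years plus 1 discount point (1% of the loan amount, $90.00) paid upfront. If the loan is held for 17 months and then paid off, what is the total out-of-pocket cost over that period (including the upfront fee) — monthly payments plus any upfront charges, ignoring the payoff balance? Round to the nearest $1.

$2,795

Monthly rate = 8.3%/12 = 0.0069167; payment = 9,000 × 0.0069167 / (1 − (1+0.0069167)^−72) = $159.12.
Total outlay = 17 × $159.12 + $90.00 = $2,795.04.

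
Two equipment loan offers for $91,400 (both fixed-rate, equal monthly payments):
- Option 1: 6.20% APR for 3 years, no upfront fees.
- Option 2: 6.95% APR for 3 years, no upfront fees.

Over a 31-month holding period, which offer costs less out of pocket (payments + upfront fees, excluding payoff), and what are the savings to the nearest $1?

Option 1: monthly rate = 6.2%/12 = 0.0051667; payment = 91,400 × 0.0051667 / (1 − (1+0.0051667)^−36) = $2,788.86.
Option 2: at 6.95% the monthly rate is 0.0057917, so the payment is 91,400 × 0.0057917 / (1 − 1.0057917^−36) = $2,820.08.
Over 31 months: Option 1 costs 31 × $2,788.86 = $86,454.66; Option 2 costs 31 × $2,820.08 = $87,422.48.
Option 1 is cheaper by $87,422.48 − $86,454.66 = $967.82.

Option 1 by $968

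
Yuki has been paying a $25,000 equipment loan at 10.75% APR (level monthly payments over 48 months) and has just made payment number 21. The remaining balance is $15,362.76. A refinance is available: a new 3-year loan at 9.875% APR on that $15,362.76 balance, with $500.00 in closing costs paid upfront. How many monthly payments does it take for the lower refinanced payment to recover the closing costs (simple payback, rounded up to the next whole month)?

Current payment = 25,000 × 10.75%/12 / (1 − (1+0.0089583)^−48) = $643.11.
Refinanced payment = 15,362.76 × 0.0082292 / (1 − (1+0.0082292)^−36) = $494.81.
Monthly savings = $643.11 − $494.81 = $148.30.
Break-even = $500.00 / $148.30 = 3.37 → 4 months.

4 months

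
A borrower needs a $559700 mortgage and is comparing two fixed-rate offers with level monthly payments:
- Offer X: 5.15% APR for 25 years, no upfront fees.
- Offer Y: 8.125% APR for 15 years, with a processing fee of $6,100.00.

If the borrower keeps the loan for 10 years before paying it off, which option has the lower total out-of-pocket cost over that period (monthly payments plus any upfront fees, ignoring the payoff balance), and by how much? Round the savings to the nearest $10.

Offer X: at 5.15% the monthly rate is 0.0042917, so the payment is 559,700 × 0.0042917 / (1 − 1.0042917^−300) = $3,321.05.
Offer Y: monthly rate = 8.125%/12 = 0.0067708; payment = 559,700 × 0.0067708 / (1 − (1+0.0067708)^−180) = $5,389.25.
Over 120 months: Offer X costs 120 × $3,321.05 = $398,526.00; Offer Y costs 120 × $5,389.25 + $6,100.00 = $652,810.00.
Offer X is cheaper by $652,810.00 − $398,526.00 = $254,284.00.

Offer X by $254,280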